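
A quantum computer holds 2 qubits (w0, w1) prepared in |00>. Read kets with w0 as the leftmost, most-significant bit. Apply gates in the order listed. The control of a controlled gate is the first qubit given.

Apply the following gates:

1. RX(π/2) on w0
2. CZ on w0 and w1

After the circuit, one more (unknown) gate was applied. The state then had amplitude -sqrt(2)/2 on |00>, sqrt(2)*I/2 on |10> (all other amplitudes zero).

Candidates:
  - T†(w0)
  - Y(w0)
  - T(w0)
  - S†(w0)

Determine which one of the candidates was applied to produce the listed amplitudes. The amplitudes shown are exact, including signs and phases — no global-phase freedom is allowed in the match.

The applied gate was Y(w0).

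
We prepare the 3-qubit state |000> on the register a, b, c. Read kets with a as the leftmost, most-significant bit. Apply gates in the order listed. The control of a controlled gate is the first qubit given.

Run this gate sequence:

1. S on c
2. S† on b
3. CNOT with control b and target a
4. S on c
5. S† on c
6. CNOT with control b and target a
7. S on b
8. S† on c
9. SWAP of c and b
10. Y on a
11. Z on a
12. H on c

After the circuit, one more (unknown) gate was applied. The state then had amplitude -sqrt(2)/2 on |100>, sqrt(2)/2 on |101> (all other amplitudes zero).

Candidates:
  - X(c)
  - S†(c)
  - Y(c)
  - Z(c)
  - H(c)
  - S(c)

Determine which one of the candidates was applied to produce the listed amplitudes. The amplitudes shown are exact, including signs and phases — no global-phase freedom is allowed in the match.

The applied gate was Y(c). Key observation: the block from step 1 through step 8 cancels to the identity and can be dropped.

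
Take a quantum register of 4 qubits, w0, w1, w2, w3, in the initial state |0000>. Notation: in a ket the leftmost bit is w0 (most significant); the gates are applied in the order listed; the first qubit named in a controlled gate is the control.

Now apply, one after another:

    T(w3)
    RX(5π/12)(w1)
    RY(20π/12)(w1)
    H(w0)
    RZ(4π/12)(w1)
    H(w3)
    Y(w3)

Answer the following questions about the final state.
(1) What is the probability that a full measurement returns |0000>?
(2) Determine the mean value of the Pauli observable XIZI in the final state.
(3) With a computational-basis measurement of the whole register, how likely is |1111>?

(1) Outcome |0000> occurs with probability -sqrt(2)/64 + sqrt(6)/64 + 1/8.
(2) The observable XIZI averages to 1.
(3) The probability of measuring |1111> is 0.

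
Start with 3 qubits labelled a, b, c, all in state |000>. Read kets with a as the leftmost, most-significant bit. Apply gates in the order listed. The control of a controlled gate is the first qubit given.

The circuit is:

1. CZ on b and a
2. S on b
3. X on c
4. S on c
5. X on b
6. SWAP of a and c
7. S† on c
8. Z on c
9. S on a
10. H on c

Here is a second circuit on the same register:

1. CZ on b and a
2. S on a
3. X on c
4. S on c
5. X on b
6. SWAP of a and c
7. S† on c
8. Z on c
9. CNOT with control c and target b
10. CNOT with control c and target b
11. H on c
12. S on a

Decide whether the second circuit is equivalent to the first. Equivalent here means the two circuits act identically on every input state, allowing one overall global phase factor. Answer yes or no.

No — the two circuits implement different unitaries, even allowing a global phase.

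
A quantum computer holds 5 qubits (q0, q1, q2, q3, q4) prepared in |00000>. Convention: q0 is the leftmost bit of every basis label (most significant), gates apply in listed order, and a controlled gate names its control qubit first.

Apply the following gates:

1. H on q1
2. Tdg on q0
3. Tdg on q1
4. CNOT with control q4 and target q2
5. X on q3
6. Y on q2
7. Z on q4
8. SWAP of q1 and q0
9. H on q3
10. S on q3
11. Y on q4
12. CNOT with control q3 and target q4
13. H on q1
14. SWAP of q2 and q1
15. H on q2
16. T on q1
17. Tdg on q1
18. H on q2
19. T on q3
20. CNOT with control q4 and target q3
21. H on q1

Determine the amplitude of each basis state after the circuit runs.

The final amplitudes are 0 on |00000>, 0 on |00001>, exp(3*I*pi/4)/4 on |00010>, -1/4 on |00011>, 0 on |00100>, 0 on |00101>, exp(3*I*pi/4)/4 on |00110>, -1/4 on |00111>, 0 on |01000>, 0 on |01001>, -exp(3*I*pi/4)/4 on |01010>, 1/4 on |01011>, 0 on |01100>, 0 on |01101>, -exp(3*I*pi/4)/4 on |01110>, 1/4 on |01111>, 0 on |10000>, 0 on |10001>, I/4 on |10010>, exp(3*I*pi/4)/4 on |10011>, 0 on |10100>, 0 on |10101>, I/4 on |10110>, exp(3*I*pi/4)/4 on |10111>, 0 on |11000>, 0 on |11001>, -I/4 on |11010>, -exp(3*I*pi/4)/4 on |11011>, 0 on |11100>, 0 on |11101>, -I/4 on |11110>, -exp(3*I*pi/4)/4 on |11111>.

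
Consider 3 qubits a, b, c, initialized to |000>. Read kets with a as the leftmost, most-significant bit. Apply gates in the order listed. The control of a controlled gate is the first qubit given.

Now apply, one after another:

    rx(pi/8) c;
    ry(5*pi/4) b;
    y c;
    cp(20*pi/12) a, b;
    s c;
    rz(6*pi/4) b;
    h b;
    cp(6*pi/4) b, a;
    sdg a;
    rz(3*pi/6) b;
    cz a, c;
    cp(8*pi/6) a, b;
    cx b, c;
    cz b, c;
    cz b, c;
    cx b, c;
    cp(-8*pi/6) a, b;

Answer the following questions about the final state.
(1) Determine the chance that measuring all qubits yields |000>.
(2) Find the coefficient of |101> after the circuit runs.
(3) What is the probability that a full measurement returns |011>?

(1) A full measurement returns |000> with probability sin(pi/16)**2/2.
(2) The amplitude on |101> is 0.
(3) Outcome |011> occurs with probability cos(pi/16)**2/2.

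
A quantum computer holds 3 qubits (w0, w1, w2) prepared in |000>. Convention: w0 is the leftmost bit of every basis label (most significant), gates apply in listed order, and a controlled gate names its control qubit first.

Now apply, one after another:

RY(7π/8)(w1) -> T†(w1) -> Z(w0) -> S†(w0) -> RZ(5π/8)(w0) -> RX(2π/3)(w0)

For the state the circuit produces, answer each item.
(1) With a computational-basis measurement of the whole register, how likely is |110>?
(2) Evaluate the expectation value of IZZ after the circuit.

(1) The probability of measuring |110> is 3*sqrt(sqrt(2) + 2)/16 + 3/8.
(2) In the final state, IZZ has expectation -sqrt(sqrt(2) + 2)/2.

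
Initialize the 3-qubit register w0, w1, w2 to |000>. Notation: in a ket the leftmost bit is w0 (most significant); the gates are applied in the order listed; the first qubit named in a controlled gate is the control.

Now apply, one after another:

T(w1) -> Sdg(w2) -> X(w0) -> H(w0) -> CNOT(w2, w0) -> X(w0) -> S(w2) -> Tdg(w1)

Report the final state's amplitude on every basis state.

After the circuit, the state carries amplitude -sqrt(2)/2 on |000>, sqrt(2)/2 on |100>, and 0 on every other basis state.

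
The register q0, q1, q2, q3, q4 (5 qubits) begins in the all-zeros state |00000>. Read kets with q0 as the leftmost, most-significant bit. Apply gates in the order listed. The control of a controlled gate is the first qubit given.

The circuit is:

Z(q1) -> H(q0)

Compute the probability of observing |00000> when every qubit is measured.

Outcome |00000> occurs with probability 1/2.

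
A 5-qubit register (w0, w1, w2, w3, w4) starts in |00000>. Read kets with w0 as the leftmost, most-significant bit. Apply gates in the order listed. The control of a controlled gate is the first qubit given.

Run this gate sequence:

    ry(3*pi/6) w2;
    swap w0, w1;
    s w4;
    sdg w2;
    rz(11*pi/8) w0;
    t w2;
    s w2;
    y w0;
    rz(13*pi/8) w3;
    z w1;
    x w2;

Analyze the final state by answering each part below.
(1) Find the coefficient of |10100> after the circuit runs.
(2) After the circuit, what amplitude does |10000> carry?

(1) |10100> carries amplitude -sqrt(2)/2 in the final state.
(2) |10000> carries amplitude -sqrt(2)*exp(I*pi/4)/2 in the final state.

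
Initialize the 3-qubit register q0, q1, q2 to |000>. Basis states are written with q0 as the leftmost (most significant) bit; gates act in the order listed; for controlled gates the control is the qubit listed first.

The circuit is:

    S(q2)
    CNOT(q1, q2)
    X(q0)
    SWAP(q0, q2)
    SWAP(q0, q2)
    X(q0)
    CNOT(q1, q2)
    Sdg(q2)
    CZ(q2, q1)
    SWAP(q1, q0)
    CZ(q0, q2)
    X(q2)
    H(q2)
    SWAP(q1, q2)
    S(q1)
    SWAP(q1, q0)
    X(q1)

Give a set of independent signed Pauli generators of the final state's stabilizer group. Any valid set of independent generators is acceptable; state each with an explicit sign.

The stabilizer group can be generated by -YII, -IZI, +IIZ, among other valid generating sets.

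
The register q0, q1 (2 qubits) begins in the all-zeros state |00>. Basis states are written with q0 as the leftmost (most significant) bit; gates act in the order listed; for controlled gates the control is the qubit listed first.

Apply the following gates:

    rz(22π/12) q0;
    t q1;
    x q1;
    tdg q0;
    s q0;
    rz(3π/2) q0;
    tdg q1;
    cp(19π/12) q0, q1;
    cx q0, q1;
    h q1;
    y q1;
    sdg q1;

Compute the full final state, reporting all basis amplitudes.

The final amplitudes are sqrt(2)*exp(7*I*pi/12)/2 on |00>, sqrt(2)*exp(I*pi/12)/2 on |01>, 0 on |10>, 0 on |11>.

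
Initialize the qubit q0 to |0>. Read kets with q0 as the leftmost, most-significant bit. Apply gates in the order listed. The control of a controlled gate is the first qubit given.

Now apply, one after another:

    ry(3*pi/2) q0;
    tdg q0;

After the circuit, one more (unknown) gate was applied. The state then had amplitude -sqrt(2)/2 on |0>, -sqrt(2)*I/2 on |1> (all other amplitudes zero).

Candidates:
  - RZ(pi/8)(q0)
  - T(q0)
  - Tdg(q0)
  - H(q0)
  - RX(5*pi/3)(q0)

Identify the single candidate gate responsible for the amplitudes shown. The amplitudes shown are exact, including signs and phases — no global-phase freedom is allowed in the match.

The applied gate was Tdg(q0).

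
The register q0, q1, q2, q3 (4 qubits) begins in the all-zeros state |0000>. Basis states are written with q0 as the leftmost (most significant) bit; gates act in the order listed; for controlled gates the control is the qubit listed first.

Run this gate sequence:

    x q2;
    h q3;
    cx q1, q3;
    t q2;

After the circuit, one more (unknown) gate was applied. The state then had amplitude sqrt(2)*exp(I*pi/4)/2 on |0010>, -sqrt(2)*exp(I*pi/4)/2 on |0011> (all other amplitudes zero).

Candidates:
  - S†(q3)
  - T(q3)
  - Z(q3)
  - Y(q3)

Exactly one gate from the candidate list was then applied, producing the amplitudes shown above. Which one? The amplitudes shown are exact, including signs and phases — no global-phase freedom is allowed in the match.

The applied gate was Z(q3).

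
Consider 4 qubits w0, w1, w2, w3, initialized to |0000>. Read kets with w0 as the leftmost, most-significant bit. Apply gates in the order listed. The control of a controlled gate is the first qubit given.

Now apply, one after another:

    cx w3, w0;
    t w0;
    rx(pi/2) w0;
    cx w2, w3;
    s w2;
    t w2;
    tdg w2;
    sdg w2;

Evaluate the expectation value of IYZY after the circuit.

The observable IYZY averages to 0. Key observation: gates 5-8 undo each other exactly, leaving only the rest of the circuit to track.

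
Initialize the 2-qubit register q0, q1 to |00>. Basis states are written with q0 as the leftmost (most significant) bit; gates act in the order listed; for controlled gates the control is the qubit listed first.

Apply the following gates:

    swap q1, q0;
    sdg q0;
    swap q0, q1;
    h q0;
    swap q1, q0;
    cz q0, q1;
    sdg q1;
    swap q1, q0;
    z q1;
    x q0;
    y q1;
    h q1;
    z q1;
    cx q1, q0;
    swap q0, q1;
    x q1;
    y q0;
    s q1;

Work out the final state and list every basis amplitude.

After the circuit, the state carries amplitude -I/2 on |00>, I/2 on |01>, -1/2 on |10>, -1/2 on |11>.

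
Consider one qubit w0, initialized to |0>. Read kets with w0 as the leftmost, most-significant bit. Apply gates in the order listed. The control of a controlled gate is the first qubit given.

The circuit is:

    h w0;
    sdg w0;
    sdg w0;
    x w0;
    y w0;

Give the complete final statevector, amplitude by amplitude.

The resulting statevector has amplitude -sqrt(2)*I/2 on |0>, -sqrt(2)*I/2 on |1>.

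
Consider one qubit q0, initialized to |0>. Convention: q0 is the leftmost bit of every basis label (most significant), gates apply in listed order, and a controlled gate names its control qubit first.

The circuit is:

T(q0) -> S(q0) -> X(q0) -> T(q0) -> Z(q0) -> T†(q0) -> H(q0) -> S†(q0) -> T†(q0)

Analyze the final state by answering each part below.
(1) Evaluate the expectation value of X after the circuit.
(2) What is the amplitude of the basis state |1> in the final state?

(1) The observable X averages to sqrt(2)/2.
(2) The final state's coefficient on |1> equals -sqrt(2)*exp(I*pi/4)/2.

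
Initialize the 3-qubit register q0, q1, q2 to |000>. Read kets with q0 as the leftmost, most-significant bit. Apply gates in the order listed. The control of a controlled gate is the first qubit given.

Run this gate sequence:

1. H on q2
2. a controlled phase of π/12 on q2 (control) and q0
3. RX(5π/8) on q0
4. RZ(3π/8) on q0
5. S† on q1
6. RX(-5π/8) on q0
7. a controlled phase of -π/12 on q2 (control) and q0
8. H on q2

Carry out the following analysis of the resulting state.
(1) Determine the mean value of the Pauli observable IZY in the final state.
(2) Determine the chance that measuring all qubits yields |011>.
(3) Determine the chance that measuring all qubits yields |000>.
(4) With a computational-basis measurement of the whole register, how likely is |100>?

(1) In the final state, IZY has expectation -I*exp(I*pi/12)*sin(5*pi/16)**2*cos(5*pi/16)**2 - I*exp(7*I*pi/24)*sin(5*pi/16)**2*cos(5*pi/16)**2/2 - I*exp(-11*I*pi/24)*sin(5*pi/16)**2*cos(5*pi/16)**2/2 + I*exp(11*I*pi/24)*sin(5*pi/16)**2*cos(5*pi/16)**2/2 + I*exp(-7*I*pi/24)*sin(5*pi/16)**2*cos(5*pi/16)**2/2 + I*exp(-I*pi/12)*sin(5*pi/16)**2*cos(5*pi/16)**2.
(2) Outcome |011> occurs with probability 0.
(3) Outcome |000> occurs with probability -sqrt(2)/8 + sqrt(4 - 2*sqrt(2))/16 + sqrt(2 - sqrt(2))/8 + 3/4.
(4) A full measurement returns |100> with probability sin(5*pi/16)**2*cos(5*pi/16)**2 - exp(3*I*pi/8)*sin(5*pi/16)**2*cos(5*pi/16)**2/2 - exp(11*I*pi/24)*sin(5*pi/16)**2*cos(5*pi/16)**2/4 - exp(7*I*pi/24)*sin(5*pi/16)**2*cos(5*pi/16)**2/4 + exp(-I*pi/12)*sin(5*pi/16)**2*cos(5*pi/16)**2/2 + exp(I*pi/12)*sin(5*pi/16)**2*cos(5*pi/16)**2/2 - exp(-7*I*pi/24)*sin(5*pi/16)**2*cos(5*pi/16)**2/4 - exp(-11*I*pi/24)*sin(5*pi/16)**2*cos(5*pi/16)**2/4 - exp(-3*I*pi/8)*sin(5*pi/16)**2*cos(5*pi/16)**2/2.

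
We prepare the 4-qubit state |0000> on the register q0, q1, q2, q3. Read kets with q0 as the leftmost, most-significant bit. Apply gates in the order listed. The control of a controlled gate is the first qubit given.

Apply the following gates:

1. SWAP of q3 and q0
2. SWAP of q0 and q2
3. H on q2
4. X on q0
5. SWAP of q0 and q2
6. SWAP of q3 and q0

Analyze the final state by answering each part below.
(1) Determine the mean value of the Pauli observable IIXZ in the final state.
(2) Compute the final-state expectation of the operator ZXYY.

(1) The expectation value of IIXZ is 0.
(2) In the final state, ZXYY has expectation 0.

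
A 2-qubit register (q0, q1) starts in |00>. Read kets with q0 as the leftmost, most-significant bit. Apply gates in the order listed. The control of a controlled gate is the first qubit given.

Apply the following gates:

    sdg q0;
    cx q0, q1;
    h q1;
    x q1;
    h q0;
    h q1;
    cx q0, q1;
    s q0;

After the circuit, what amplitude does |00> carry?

The amplitude on |00> is sqrt(2)/2.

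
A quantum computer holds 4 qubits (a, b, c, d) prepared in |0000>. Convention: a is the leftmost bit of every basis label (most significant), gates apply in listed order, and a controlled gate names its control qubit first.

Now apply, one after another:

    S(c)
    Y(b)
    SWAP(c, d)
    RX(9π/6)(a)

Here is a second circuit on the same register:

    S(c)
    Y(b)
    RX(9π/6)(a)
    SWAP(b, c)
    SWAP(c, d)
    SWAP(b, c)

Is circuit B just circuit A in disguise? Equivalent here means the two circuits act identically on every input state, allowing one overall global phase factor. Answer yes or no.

No: there is an input state on which the two circuits produce genuinely different outputs (not merely differing by a phase).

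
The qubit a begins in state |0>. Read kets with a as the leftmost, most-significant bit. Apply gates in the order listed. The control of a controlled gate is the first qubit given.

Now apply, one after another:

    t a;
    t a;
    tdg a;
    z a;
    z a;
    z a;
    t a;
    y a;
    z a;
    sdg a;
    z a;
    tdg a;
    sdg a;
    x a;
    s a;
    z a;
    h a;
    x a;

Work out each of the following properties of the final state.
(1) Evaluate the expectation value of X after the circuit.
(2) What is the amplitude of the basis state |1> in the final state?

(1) The expectation value of X is 1.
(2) The amplitude on |1> is -sqrt(2)*exp(I*pi/4)/2.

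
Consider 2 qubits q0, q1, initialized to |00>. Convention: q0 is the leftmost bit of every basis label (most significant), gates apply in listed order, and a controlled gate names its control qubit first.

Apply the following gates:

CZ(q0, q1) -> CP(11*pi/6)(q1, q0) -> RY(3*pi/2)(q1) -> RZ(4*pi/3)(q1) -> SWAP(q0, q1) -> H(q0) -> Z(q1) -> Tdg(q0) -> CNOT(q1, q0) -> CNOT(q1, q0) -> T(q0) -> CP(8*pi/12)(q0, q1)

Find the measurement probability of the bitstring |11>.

Outcome |11> occurs with probability 0. Key observation: the block from step 9 through step 10 cancels to the identity and can be dropped.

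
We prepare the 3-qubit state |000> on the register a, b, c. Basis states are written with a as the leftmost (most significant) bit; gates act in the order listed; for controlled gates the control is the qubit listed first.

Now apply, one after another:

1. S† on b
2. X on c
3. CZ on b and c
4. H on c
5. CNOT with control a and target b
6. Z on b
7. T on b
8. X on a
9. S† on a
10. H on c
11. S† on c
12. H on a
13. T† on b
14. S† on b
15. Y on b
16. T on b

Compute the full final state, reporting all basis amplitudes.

The final amplitudes are -sqrt(2)*exp(3*I*pi/4)/2 on |011>, sqrt(2)*exp(3*I*pi/4)/2 on |111>, and 0 on every other basis state.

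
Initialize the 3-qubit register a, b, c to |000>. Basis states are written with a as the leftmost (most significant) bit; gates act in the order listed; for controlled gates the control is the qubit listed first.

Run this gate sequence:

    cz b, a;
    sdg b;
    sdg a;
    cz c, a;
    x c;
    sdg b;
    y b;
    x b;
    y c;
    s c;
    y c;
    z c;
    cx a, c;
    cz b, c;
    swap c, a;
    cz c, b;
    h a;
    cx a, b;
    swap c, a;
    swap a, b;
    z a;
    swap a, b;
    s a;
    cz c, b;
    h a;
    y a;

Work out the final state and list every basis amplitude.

The final amplitudes are -1/2 on |000>, 0 on |001>, 0 on |010>, 1/2 on |011>, 1/2 on |100>, 0 on |101>, 0 on |110>, -1/2 on |111>.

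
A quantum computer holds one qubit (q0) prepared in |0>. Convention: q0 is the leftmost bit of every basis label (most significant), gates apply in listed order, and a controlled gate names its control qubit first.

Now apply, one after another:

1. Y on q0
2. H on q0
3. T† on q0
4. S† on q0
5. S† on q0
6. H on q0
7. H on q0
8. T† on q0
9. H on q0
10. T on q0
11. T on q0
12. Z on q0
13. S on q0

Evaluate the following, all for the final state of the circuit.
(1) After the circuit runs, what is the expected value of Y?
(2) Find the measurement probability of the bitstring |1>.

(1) The observable Y averages to 1.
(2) Outcome |1> occurs with probability 1/2.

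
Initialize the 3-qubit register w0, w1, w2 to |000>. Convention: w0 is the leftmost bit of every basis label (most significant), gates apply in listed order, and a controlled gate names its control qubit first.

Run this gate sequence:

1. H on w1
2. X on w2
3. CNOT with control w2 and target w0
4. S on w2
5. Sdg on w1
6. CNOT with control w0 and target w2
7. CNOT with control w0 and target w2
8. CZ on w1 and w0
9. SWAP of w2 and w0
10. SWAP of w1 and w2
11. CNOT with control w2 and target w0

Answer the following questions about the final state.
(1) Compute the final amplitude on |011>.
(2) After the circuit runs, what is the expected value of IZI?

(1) |011> carries amplitude -sqrt(2)/2 in the final state. Key observation: the block from step 6 through step 7 cancels to the identity and can be dropped.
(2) The observable IZI averages to -1.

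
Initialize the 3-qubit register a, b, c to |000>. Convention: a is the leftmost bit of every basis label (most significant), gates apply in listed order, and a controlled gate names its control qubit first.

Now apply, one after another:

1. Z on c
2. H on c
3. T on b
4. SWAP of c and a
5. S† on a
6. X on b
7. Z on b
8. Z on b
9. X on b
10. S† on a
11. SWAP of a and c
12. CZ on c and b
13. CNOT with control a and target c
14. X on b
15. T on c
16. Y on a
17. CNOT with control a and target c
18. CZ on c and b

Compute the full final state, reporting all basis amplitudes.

After the circuit, the state carries amplitude -sqrt(2)*exp(3*I*pi/4)/2 on |110>, -sqrt(2)*I/2 on |111>, and 0 on every other basis state. Key observation: the block from step 6 through step 9 cancels to the identity and can be dropped.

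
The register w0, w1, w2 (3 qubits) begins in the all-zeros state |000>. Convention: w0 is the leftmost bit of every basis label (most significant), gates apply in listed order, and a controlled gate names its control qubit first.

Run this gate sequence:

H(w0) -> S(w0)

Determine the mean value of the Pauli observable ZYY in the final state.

In the final state, ZYY has expectation 0.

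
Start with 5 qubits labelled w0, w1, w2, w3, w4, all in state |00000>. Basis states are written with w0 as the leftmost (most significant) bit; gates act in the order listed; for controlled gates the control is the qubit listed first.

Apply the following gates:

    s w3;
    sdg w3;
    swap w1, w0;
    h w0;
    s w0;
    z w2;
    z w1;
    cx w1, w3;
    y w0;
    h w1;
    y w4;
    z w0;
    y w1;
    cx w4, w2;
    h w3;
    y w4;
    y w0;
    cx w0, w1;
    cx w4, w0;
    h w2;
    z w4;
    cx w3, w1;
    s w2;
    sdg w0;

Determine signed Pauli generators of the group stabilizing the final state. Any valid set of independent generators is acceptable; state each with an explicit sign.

The stabilizer group can be generated by +XIIII, -IXIII, -IIYII, -IIIXI, +IIIIZ, among other valid generating sets. Key observation: the block from step 1 through step 2 cancels to the identity and can be dropped.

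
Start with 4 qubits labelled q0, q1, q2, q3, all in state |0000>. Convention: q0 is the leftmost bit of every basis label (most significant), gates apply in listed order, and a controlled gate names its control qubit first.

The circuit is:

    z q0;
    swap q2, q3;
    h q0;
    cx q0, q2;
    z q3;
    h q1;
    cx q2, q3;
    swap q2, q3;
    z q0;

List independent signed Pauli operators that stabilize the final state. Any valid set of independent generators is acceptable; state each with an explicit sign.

One valid set of independent stabilizer generators is -XIXX, +IXII, +ZIIZ, +IIZZ (any independent generating set of the same group is equally correct).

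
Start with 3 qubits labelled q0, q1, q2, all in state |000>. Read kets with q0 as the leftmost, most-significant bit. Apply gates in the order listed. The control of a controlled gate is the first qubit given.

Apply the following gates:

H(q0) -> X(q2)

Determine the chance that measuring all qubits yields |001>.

A full measurement returns |001> with probability 1/2.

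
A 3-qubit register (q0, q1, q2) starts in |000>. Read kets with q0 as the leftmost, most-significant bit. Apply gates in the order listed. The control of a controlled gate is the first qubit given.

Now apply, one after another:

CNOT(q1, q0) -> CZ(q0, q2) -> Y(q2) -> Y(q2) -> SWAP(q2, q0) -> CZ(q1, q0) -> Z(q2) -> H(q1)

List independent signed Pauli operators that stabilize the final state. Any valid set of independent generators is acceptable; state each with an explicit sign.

One valid set of independent stabilizer generators is +IXI, +ZII, +IIZ (any independent generating set of the same group is equally correct).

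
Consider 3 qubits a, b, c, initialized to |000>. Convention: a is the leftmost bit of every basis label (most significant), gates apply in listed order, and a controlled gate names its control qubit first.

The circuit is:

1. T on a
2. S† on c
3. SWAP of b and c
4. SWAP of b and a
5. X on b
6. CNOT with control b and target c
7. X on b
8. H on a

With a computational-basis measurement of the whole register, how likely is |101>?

The probability of measuring |101> is 1/2.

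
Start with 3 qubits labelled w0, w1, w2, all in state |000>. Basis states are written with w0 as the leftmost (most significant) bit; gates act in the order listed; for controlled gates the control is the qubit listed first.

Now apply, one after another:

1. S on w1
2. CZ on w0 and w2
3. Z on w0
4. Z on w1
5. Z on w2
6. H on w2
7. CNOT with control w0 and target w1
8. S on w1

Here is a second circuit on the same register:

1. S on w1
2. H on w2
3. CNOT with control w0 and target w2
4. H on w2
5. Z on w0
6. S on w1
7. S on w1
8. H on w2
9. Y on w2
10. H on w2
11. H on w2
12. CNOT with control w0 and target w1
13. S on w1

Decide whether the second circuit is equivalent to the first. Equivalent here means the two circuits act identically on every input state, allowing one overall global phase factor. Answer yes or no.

No: there is an input state on which the two circuits produce genuinely different outputs (not merely differing by a phase).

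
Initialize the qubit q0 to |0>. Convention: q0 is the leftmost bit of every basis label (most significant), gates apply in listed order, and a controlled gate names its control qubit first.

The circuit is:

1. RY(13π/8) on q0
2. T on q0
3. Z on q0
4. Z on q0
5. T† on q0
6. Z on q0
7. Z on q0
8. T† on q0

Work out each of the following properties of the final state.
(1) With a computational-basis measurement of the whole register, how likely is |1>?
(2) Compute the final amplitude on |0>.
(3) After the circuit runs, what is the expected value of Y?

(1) Outcome |1> occurs with probability sin(3*pi/16)**2.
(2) The final state's coefficient on |0> equals -cos(3*pi/16).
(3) In the final state, Y has expectation sqrt(2*sqrt(2) + 4)/4.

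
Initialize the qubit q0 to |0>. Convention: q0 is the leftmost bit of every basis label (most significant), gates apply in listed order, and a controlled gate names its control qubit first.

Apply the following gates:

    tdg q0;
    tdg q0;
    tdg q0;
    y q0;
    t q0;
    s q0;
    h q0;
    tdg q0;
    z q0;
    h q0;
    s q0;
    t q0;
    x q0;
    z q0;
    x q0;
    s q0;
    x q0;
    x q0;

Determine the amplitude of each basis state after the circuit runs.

The resulting statevector has amplitude 1/2 + exp(I*pi/4)/2 on |0>, -exp(I*pi/4)/2 + I/2 on |1>.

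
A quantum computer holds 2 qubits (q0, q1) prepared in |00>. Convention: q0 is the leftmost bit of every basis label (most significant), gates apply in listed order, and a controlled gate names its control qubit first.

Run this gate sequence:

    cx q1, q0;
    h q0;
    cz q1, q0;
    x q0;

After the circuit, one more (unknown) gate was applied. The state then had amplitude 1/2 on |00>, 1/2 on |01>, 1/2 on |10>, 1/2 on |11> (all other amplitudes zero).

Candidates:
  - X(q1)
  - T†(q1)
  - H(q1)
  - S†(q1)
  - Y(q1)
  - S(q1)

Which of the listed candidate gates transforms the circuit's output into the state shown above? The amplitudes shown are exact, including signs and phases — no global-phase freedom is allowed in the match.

It was H(q1) that produced the state shown.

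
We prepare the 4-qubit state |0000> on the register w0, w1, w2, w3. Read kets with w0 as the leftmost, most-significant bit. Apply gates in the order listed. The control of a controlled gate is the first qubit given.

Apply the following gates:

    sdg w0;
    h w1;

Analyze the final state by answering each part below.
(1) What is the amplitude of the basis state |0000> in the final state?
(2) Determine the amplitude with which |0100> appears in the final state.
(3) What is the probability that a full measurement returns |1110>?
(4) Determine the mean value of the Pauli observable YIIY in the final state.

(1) The amplitude on |0000> is sqrt(2)/2.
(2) The amplitude on |0100> is sqrt(2)/2.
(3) The probability of measuring |1110> is 0.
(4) In the final state, YIIY has expectation 0.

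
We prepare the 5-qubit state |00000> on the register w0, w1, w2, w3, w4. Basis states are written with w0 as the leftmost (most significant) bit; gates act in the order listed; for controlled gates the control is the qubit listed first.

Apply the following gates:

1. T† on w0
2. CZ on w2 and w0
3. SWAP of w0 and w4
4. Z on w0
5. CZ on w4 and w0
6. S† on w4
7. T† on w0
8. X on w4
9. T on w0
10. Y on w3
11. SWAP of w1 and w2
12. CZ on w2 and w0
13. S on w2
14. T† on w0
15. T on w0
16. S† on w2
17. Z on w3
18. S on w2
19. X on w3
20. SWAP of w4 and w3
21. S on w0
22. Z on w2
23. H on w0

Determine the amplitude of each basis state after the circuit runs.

The resulting statevector has amplitude -sqrt(2)*I/2 on |00010>, -sqrt(2)*I/2 on |10010>, and 0 on every other basis state. Key observation: the block from step 13 through step 16 cancels to the identity and can be dropped.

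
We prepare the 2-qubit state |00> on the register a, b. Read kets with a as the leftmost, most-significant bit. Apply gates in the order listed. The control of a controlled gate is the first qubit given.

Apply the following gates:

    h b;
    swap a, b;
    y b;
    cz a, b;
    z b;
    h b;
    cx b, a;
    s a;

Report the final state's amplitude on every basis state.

The final amplitudes are -I/2 on |00>, -I/2 on |01>, -1/2 on |10>, -1/2 on |11>.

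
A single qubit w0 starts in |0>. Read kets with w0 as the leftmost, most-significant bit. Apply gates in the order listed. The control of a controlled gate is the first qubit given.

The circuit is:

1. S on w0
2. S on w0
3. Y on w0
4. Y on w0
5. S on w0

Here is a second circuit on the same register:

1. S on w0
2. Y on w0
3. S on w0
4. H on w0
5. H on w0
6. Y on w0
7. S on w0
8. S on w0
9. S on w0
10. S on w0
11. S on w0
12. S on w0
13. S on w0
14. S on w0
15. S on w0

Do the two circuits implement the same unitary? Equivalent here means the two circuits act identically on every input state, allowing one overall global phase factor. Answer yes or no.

No, they are not equivalent — no single phase factor reconciles the two unitaries.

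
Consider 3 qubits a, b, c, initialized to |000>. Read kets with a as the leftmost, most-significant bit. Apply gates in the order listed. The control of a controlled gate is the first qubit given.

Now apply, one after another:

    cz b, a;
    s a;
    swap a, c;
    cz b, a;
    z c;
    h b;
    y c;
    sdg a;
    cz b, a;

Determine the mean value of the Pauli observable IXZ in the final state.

The expectation value of IXZ is -1.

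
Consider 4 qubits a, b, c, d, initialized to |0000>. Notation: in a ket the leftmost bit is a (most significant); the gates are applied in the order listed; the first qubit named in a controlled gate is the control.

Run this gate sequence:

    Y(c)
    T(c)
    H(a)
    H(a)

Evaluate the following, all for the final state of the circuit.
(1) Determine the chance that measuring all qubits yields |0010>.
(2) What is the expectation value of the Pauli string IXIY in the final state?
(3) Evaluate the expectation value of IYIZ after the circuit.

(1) The probability of measuring |0010> is 1.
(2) The observable IXIY averages to 0.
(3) The expectation value of IYIZ is 0.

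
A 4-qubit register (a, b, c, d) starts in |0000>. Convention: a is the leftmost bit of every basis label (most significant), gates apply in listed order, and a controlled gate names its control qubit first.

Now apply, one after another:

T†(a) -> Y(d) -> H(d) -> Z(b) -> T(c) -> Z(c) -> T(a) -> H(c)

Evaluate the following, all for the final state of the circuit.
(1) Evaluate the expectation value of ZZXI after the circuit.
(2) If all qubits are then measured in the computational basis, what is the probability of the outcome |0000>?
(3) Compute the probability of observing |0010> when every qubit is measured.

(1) In the final state, ZZXI has expectation 1.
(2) Outcome |0000> occurs with probability 1/4.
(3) A full measurement returns |0010> with probability 1/4.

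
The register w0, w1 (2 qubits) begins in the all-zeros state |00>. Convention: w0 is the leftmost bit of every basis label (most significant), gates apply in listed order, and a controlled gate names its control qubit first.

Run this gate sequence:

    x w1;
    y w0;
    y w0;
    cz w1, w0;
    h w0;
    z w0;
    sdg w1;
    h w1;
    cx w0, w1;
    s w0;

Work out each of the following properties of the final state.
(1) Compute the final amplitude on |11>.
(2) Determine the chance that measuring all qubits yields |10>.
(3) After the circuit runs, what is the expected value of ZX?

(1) The amplitude on |11> is -1/2.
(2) A full measurement returns |10> with probability 1/4.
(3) The observable ZX averages to 0.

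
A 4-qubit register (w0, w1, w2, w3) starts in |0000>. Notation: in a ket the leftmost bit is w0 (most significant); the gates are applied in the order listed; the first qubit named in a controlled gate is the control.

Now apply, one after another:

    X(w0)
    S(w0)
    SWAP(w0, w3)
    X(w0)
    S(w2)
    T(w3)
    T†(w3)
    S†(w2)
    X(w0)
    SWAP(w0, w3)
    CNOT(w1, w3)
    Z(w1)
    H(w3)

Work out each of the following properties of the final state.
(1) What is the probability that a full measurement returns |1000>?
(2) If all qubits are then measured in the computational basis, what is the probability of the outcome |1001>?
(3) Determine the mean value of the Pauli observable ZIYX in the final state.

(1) Outcome |1000> occurs with probability 1/2.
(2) A full measurement returns |1001> with probability 1/2.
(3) The expectation value of ZIYX is 0.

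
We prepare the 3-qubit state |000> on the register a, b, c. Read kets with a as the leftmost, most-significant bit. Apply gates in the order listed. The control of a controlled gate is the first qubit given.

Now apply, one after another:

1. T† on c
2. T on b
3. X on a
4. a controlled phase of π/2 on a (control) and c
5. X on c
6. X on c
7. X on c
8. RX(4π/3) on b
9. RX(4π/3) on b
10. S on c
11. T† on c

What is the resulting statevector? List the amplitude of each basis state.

After the circuit, the state carries amplitude -exp(I*pi/4)/2 on |101>, sqrt(3)*exp(3*I*pi/4)/2 on |111>, and 0 on every other basis state. Key observation: the block from step 5 through step 6 cancels to the identity and can be dropped.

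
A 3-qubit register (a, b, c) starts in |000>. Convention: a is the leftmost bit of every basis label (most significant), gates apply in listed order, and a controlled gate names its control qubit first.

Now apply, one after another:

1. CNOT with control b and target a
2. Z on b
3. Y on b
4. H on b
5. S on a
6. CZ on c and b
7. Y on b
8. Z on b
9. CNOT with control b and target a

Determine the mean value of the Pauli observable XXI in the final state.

The expectation value of XXI is -1.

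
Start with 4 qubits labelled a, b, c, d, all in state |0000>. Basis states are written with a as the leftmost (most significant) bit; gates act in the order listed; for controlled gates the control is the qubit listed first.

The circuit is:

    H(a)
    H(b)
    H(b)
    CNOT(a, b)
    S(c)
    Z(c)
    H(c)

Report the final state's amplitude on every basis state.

The resulting statevector has amplitude 1/2 on |0000>, 1/2 on |0010>, 1/2 on |1100>, 1/2 on |1110>, and 0 on every other basis state. Key observation: the block from step 2 through step 3 cancels to the identity and can be dropped.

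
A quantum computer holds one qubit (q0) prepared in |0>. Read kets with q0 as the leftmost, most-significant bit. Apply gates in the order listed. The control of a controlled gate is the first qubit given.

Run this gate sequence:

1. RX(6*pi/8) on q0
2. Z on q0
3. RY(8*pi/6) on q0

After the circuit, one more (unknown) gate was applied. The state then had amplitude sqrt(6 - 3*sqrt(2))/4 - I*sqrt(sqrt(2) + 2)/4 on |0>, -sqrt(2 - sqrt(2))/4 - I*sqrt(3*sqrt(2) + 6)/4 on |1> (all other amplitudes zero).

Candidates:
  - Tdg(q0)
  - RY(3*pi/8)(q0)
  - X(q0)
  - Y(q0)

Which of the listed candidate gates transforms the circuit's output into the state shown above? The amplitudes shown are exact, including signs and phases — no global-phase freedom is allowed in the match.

The unique candidate consistent with the amplitudes is X(q0).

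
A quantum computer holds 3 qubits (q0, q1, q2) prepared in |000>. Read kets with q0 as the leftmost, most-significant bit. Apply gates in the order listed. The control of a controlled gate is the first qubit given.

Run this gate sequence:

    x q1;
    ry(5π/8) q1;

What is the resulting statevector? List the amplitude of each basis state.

After the circuit, the state carries amplitude -sin(5*pi/16) on |000>, cos(5*pi/16) on |010>, and 0 on every other basis state.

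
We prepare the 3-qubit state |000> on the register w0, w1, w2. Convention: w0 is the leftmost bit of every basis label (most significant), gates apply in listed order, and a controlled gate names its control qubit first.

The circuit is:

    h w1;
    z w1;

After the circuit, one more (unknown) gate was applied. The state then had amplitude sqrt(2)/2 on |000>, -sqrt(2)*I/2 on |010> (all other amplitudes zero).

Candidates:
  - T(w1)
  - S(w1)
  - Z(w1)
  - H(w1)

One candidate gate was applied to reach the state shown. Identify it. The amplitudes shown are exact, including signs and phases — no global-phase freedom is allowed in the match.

The applied gate was S(w1).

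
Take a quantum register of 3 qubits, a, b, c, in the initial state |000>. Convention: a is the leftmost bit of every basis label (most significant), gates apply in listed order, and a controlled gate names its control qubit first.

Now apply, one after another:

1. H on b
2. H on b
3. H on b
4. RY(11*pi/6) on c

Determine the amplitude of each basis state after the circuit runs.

The final amplitudes are -sqrt(3)/4 - 1/4 on |000>, -1/4 + sqrt(3)/4 on |001>, -sqrt(3)/4 - 1/4 on |010>, -1/4 + sqrt(3)/4 on |011>, 0 on |100>, 0 on |101>, 0 on |110>, 0 on |111>.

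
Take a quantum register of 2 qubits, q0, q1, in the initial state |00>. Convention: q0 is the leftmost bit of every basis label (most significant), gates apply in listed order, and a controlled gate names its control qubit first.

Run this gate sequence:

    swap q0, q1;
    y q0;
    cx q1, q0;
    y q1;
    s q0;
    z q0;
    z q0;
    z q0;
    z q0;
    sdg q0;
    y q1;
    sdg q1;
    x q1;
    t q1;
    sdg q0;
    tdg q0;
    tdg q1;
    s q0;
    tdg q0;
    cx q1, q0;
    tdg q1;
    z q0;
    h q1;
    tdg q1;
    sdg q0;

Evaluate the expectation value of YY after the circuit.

The expectation value of YY is 0. Key observation: gates 4-11 undo each other exactly, leaving only the rest of the circuit to track.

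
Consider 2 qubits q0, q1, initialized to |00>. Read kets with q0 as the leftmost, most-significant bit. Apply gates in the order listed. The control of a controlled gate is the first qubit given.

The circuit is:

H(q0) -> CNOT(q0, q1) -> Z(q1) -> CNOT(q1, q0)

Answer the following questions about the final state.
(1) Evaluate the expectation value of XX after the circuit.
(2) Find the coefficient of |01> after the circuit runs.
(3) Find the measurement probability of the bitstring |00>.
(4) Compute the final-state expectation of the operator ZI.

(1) In the final state, XX has expectation 0.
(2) |01> carries amplitude -sqrt(2)/2 in the final state.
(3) Outcome |00> occurs with probability 1/2.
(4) The expectation value of ZI is 1.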